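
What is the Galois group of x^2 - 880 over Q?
Gal(K/Q) = Z/2Z (cyclic of order 2)

x^2 - 880 is irreducible over Q since 880 is not a rational square. The splitting field Q(sqrt(880)) has degree 2 over Q, and its unique nontrivial automorphism is sqrt(880) ↦ -sqrt(880). Hence Gal(Q(sqrt(880))/Q) = Z/2Z.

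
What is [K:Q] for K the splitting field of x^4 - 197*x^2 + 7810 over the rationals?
[K:Q] = 4

f factors as (x^2 - 142)(x^2 - 55); the splitting field is K = Q(sqrt(142), sqrt(55)). Since 142, 55, and 7810 are all non-squares in Q, the three subfields Q(sqrt(142)), Q(sqrt(55)), Q(sqrt(7810)) are distinct degree-2 extensions, so [K:Q] = 4 (Klein four Galois group).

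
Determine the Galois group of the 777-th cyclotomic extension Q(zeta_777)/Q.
|Gal(Q(zeta_777)/Q)| = phi(777) = 432; group ≅ (Z/777Z)^* ≅ Z/2Z × Z/6Z × Z/36Z

The n-th cyclotomic polynomial Φ_777(x) is the minimal polynomial of zeta_777 over Q and has degree phi(777) = 432. So Q(zeta_777) is a degree-432 Galois extension with Galois group (Z/777Z)^*. By CRT, (Z/777Z)^* ≅ (Z/3Z)^* × (Z/7Z)^* × (Z/37Z)^*. Each prime-power unit group is (Z/3Z)^* ≅ Z/2Z; (Z/7Z)^* ≅ Z/6Z; (Z/37Z)^* ≅ Z/36Z. Hence Gal(Q(zeta_777)/Q) ≅ Z/2Z × Z/6Z × Z/36Z.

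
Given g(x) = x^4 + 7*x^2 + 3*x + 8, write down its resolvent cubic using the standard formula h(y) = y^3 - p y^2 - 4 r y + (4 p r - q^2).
h(y) = y^3 - 7*y^2 - 32*y + 215

Identify coefficients: p = 7, q = 3, r = 8.
Plug into h(y) = y^3 - p y^2 - 4 r y + (4 p r - q^2):
  h(y) = y^3 - (7) y^2 - 4*(8) y + (4*(7)*(8) - (3)^2)
       = y^3 + (-7) y^2 + (-32) y + (215).
Simplifying: h(y) = y^3 - 7*y^2 - 32*y + 215.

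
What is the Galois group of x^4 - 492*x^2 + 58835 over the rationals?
Gal(K/Q) = V_4 (Klein four-group, Z/2Z × Z/2Z)

f factors as (x^2 - 205)(x^2 - 287), so the splitting field is K = Q(sqrt(205), sqrt(287)). The elements 205, 287, 58835 are all non-squares in Q, so sqrt(205) and sqrt(287) generate independent quadratic extensions. Thus [K:Q] = 4 and Gal(K/Q) is generated by the two order-2 automorphisms sqrt(205) ↦ -sqrt(205) and sqrt(287) ↦ -sqrt(287), giving V_4.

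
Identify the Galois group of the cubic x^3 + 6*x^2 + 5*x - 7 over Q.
Gal(K/Q) = S_3 (symmetric group of order 6)

Compute the discriminant of x^3 + (6)*x^2 + (5)*x + (-7): Δ = 1345. Since Δ is not a rational square, the Galois group is not contained in A_3; it must be the full S_3 (irreducibility of the cubic rules out anything smaller).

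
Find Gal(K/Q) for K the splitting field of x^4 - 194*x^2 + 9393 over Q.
Gal(K/Q) = V_4 (Klein four-group, Z/2Z × Z/2Z)

f factors as (x^2 - 101)(x^2 - 93), so the splitting field is K = Q(sqrt(101), sqrt(93)). The elements 101, 93, 9393 are all non-squares in Q, so sqrt(101) and sqrt(93) generate independent quadratic extensions. Thus [K:Q] = 4 and Gal(K/Q) is generated by the two order-2 automorphisms sqrt(101) ↦ -sqrt(101) and sqrt(93) ↦ -sqrt(93), giving V_4.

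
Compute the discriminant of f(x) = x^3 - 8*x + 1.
Δ = 2021

For a depressed cubic x^3 + p x + q the discriminant is Δ = -4 p^3 - 27 q^2 = -4*(-8)^3 - 27*(1)^2 = 2048 - 27 = 2021.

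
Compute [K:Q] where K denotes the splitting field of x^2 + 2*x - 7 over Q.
[K:Q] = 2

The discriminant of x^2 + (2)*x + (-7) is b^2 - 4c = 4 - (-28) = 32. Since 32 is not a perfect square in Q, the polynomial is irreducible over Q. Its two roots generate a degree-2 extension, so [K:Q] = 2.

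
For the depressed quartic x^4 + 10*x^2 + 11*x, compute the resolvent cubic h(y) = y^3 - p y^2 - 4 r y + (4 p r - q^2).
h(y) = y^3 - 10*y^2 - 121

Identify coefficients: p = 10, q = 11, r = 0.
Plug into h(y) = y^3 - p y^2 - 4 r y + (4 p r - q^2):
  h(y) = y^3 - (10) y^2 - 4*(0) y + (4*(10)*(0) - (11)^2)
       = y^3 + (-10) y^2 + (0) y + (-121).
Simplifying: h(y) = y^3 - 10*y^2 - 121.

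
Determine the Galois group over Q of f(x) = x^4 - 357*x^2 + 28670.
Gal(K/Q) = V_4 (Klein four-group, Z/2Z × Z/2Z)

f factors as (x^2 - 235)(x^2 - 122), so the splitting field is K = Q(sqrt(235), sqrt(122)). The elements 235, 122, 28670 are all non-squares in Q, so sqrt(235) and sqrt(122) generate independent quadratic extensions. Thus [K:Q] = 4 and Gal(K/Q) is generated by the two order-2 automorphisms sqrt(235) ↦ -sqrt(235) and sqrt(122) ↦ -sqrt(122), giving V_4.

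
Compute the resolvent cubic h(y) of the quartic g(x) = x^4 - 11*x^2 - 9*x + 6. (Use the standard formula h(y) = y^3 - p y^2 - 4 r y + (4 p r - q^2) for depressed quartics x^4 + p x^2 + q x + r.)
h(y) = y^3 + 11*y^2 - 24*y - 345

Identify coefficients: p = -11, q = -9, r = 6.
Plug into h(y) = y^3 - p y^2 - 4 r y + (4 p r - q^2):
  h(y) = y^3 - (-11) y^2 - 4*(6) y + (4*(-11)*(6) - (-9)^2)
       = y^3 + (11) y^2 + (-24) y + (-345).
Simplifying: h(y) = y^3 + 11*y^2 - 24*y - 345.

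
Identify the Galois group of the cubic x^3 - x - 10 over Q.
Gal(K/Q) = S_3 (symmetric group of order 6)

Compute the discriminant of x^3 + (0)*x^2 + (-1)*x + (-10): Δ = -2696. Since Δ is not a rational square, the Galois group is not contained in A_3; it must be the full S_3 (irreducibility of the cubic rules out anything smaller).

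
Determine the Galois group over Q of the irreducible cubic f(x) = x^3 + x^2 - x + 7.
Gal(K/Q) = S_3 (symmetric group of order 6)

Compute the discriminant of x^3 + (1)*x^2 + (-1)*x + (7): Δ = -1472. Since Δ is not a rational square, the Galois group is not contained in A_3; it must be the full S_3 (irreducibility of the cubic rules out anything smaller).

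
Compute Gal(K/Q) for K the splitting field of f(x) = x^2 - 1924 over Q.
Gal(K/Q) = Z/2Z (cyclic of order 2)

x^2 - 1924 is irreducible over Q since 1924 is not a rational square. The splitting field Q(sqrt(1924)) has degree 2 over Q, and its unique nontrivial automorphism is sqrt(1924) ↦ -sqrt(1924). Hence Gal(Q(sqrt(1924))/Q) = Z/2Z.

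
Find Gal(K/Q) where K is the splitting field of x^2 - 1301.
Gal(K/Q) = Z/2Z (cyclic of order 2)

x^2 - 1301 is irreducible over Q since 1301 is not a rational square. The splitting field Q(sqrt(1301)) has degree 2 over Q, and its unique nontrivial automorphism is sqrt(1301) ↦ -sqrt(1301). Hence Gal(Q(sqrt(1301))/Q) = Z/2Z.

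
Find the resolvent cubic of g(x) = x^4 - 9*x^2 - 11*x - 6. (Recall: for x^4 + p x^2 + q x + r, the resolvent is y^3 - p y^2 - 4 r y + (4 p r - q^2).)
h(y) = y^3 + 9*y^2 + 24*y + 95

Identify coefficients: p = -9, q = -11, r = -6.
Plug into h(y) = y^3 - p y^2 - 4 r y + (4 p r - q^2):
  h(y) = y^3 - (-9) y^2 - 4*(-6) y + (4*(-9)*(-6) - (-11)^2)
       = y^3 + (9) y^2 + (24) y + (95).
Simplifying: h(y) = y^3 + 9*y^2 + 24*y + 95.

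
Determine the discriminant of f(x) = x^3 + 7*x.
Δ = -1372

For a depressed cubic x^3 + p x + q the discriminant is Δ = -4 p^3 - 27 q^2 = -4*(7)^3 - 27*(0)^2 = -1372 - 0 = -1372.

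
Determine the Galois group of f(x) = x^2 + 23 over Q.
Gal(K/Q) = Z/2Z (cyclic of order 2)

x^2 + 23 is irreducible over Q since -23 is not a rational square. The splitting field Q(sqrt(-23)) has degree 2 over Q, and its unique nontrivial automorphism is sqrt(-23) ↦ -sqrt(-23). Hence Gal(Q(sqrt(-23))/Q) = Z/2Z.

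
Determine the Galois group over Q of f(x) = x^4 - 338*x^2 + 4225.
Gal(K/Q) = Z/2Z (cyclic of order 2)

f factors as (x^2 - 325)(x^2 - 13), so the splitting field is K = Q(sqrt(325), sqrt(13)). The squarefree part of 325 is 13 and the squarefree part of 13 is also 13, so sqrt(325) and sqrt(13) are both rational multiples of sqrt(13). Hence Q(sqrt(325)) = Q(sqrt(13)) = Q(sqrt(13)), and the splitting field collapses to a single degree-2 extension with Galois group Z/2Z.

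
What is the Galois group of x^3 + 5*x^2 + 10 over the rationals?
Gal(K/Q) = S_3 (symmetric group of order 6)

Compute the discriminant of x^3 + (5)*x^2 + (0)*x + (10): Δ = -7700. Since Δ is not a rational square, the Galois group is not contained in A_3; it must be the full S_3 (irreducibility of the cubic rules out anything smaller).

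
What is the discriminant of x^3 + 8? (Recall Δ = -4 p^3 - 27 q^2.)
Δ = -1728

For a depressed cubic x^3 + p x + q the discriminant is Δ = -4 p^3 - 27 q^2 = -4*(0)^3 - 27*(8)^2 = 0 - 1728 = -1728.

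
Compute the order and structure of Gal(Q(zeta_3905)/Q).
|Gal(Q(zeta_3905)/Q)| = phi(3905) = 2800; group ≅ (Z/3905Z)^* ≅ Z/4Z × Z/10Z × Z/70Z

The n-th cyclotomic polynomial Φ_3905(x) is the minimal polynomial of zeta_3905 over Q and has degree phi(3905) = 2800. So Q(zeta_3905) is a degree-2800 Galois extension with Galois group (Z/3905Z)^*. By CRT, (Z/3905Z)^* ≅ (Z/5Z)^* × (Z/11Z)^* × (Z/71Z)^*. Each prime-power unit group is (Z/5Z)^* ≅ Z/4Z; (Z/11Z)^* ≅ Z/10Z; (Z/71Z)^* ≅ Z/70Z. Hence Gal(Q(zeta_3905)/Q) ≅ Z/4Z × Z/10Z × Z/70Z.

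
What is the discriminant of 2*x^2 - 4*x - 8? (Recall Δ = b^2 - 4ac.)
Δ = 80

For a quadratic a x^2 + b x + c the discriminant is Δ = b^2 - 4ac = (-4)^2 - 4*(2)*(-8) = 16 - (-64) = 80.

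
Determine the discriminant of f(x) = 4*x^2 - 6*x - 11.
Δ = 212

For a quadratic a x^2 + b x + c the discriminant is Δ = b^2 - 4ac = (-6)^2 - 4*(4)*(-11) = 36 - (-176) = 212.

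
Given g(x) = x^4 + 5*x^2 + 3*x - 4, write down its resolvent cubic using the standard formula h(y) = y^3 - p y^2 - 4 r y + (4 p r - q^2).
h(y) = y^3 - 5*y^2 + 16*y - 89

Identify coefficients: p = 5, q = 3, r = -4.
Plug into h(y) = y^3 - p y^2 - 4 r y + (4 p r - q^2):
  h(y) = y^3 - (5) y^2 - 4*(-4) y + (4*(5)*(-4) - (3)^2)
       = y^3 + (-5) y^2 + (16) y + (-89).
Simplifying: h(y) = y^3 - 5*y^2 + 16*y - 89.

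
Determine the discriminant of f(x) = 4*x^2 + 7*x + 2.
Δ = 17

For a quadratic a x^2 + b x + c the discriminant is Δ = b^2 - 4ac = (7)^2 - 4*(4)*(2) = 49 - (32) = 17.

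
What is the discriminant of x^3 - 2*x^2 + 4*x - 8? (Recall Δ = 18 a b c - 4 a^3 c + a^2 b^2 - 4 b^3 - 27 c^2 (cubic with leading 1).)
Δ = -1024

For x^3 + a x^2 + b x + c the discriminant is Δ = 18 a b c - 4 a^3 c + a^2 b^2 - 4 b^3 - 27 c^2.
Plug a = -2, b = 4, c = -8:
  18*(-2)*(4)*(-8) - 4*(-2)^3*(-8) + (-2)^2*(4)^2 - 4*(4)^3 - 27*(-8)^2
  = 1152 + (-256) + 64 + (-256) + (-1728)
  = -1024.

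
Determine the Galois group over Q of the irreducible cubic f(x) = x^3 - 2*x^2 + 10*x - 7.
Gal(K/Q) = S_3 (symmetric group of order 6)

Compute the discriminant of x^3 + (-2)*x^2 + (10)*x + (-7): Δ = -2627. Since Δ is not a rational square, the Galois group is not contained in A_3; it must be the full S_3 (irreducibility of the cubic rules out anything smaller).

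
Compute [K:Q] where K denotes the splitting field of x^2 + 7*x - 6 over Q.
[K:Q] = 2

The discriminant of x^2 + (7)*x + (-6) is b^2 - 4c = 49 - (-24) = 73. Since 73 is not a perfect square in Q, the polynomial is irreducible over Q. Its two roots generate a degree-2 extension, so [K:Q] = 2.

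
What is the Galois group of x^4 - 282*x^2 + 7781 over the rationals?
Gal(K/Q) = V_4 (Klein four-group, Z/2Z × Z/2Z)

f factors as (x^2 - 251)(x^2 - 31), so the splitting field is K = Q(sqrt(251), sqrt(31)). The elements 251, 31, 7781 are all non-squares in Q, so sqrt(251) and sqrt(31) generate independent quadratic extensions. Thus [K:Q] = 4 and Gal(K/Q) is generated by the two order-2 automorphisms sqrt(251) ↦ -sqrt(251) and sqrt(31) ↦ -sqrt(31), giving V_4.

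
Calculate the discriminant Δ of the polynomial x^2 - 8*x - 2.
Δ = 72

For a quadratic a x^2 + b x + c the discriminant is Δ = b^2 - 4ac = (-8)^2 - 4*(1)*(-2) = 64 - (-8) = 72.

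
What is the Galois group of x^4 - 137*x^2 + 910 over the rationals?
Gal(K/Q) = V_4 (Klein four-group, Z/2Z × Z/2Z)

f factors as (x^2 - 130)(x^2 - 7), so the splitting field is K = Q(sqrt(130), sqrt(7)). The elements 130, 7, 910 are all non-squares in Q, so sqrt(130) and sqrt(7) generate independent quadratic extensions. Thus [K:Q] = 4 and Gal(K/Q) is generated by the two order-2 automorphisms sqrt(130) ↦ -sqrt(130) and sqrt(7) ↦ -sqrt(7), giving V_4.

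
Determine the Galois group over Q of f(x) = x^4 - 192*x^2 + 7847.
Gal(K/Q) = V_4 (Klein four-group, Z/2Z × Z/2Z)

f factors as (x^2 - 59)(x^2 - 133), so the splitting field is K = Q(sqrt(59), sqrt(133)). The elements 59, 133, 7847 are all non-squares in Q, so sqrt(59) and sqrt(133) generate independent quadratic extensions. Thus [K:Q] = 4 and Gal(K/Q) is generated by the two order-2 automorphisms sqrt(59) ↦ -sqrt(59) and sqrt(133) ↦ -sqrt(133), giving V_4.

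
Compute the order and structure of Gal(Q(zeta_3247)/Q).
|Gal(Q(zeta_3247)/Q)| = phi(3247) = 3040; group ≅ (Z/3247Z)^* ≅ Z/16Z × Z/190Z

The n-th cyclotomic polynomial Φ_3247(x) is the minimal polynomial of zeta_3247 over Q and has degree phi(3247) = 3040. So Q(zeta_3247) is a degree-3040 Galois extension with Galois group (Z/3247Z)^*. By CRT, (Z/3247Z)^* ≅ (Z/17Z)^* × (Z/191Z)^*. Each prime-power unit group is (Z/17Z)^* ≅ Z/16Z; (Z/191Z)^* ≅ Z/190Z. Hence Gal(Q(zeta_3247)/Q) ≅ Z/16Z × Z/190Z.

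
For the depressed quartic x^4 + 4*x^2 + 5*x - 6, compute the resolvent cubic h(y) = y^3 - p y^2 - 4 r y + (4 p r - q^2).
h(y) = y^3 - 4*y^2 + 24*y - 121

Identify coefficients: p = 4, q = 5, r = -6.
Plug into h(y) = y^3 - p y^2 - 4 r y + (4 p r - q^2):
  h(y) = y^3 - (4) y^2 - 4*(-6) y + (4*(4)*(-6) - (5)^2)
       = y^3 + (-4) y^2 + (24) y + (-121).
Simplifying: h(y) = y^3 - 4*y^2 + 24*y - 121.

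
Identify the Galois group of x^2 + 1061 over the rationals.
Gal(K/Q) = Z/2Z (cyclic of order 2)

x^2 + 1061 is irreducible over Q since -1061 is not a rational square. The splitting field Q(sqrt(-1061)) has degree 2 over Q, and its unique nontrivial automorphism is sqrt(-1061) ↦ -sqrt(-1061). Hence Gal(Q(sqrt(-1061))/Q) = Z/2Z.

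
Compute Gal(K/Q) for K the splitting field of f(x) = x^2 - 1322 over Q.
Gal(K/Q) = Z/2Z (cyclic of order 2)

x^2 - 1322 is irreducible over Q since 1322 is not a rational square. The splitting field Q(sqrt(1322)) has degree 2 over Q, and its unique nontrivial automorphism is sqrt(1322) ↦ -sqrt(1322). Hence Gal(Q(sqrt(1322))/Q) = Z/2Z.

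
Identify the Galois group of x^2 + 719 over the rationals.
Gal(K/Q) = Z/2Z (cyclic of order 2)

x^2 + 719 is irreducible over Q since -719 is not a rational square. The splitting field Q(sqrt(-719)) has degree 2 over Q, and its unique nontrivial automorphism is sqrt(-719) ↦ -sqrt(-719). Hence Gal(Q(sqrt(-719))/Q) = Z/2Z.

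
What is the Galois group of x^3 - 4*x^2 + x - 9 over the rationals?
Gal(K/Q) = S_3 (symmetric group of order 6)

Compute the discriminant of x^3 + (-4)*x^2 + (1)*x + (-9): Δ = -3831. Since Δ is not a rational square, the Galois group is not contained in A_3; it must be the full S_3 (irreducibility of the cubic rules out anything smaller).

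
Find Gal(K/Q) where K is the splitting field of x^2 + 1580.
Gal(K/Q) = Z/2Z (cyclic of order 2)

x^2 + 1580 is irreducible over Q since -1580 is not a rational square. The splitting field Q(sqrt(-1580)) has degree 2 over Q, and its unique nontrivial automorphism is sqrt(-1580) ↦ -sqrt(-1580). Hence Gal(Q(sqrt(-1580))/Q) = Z/2Z.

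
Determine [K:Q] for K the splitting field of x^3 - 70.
[K:Q] = 6

x^3 - 70 has one real root r = 70^(1/3) and two complex roots r*zeta_3, r*zeta_3^2 where zeta_3 = e^(2*pi*i/3). The splitting field is Q(r, zeta_3). [Q(r):Q] = 3 and [Q(zeta_3):Q] = 2 with gcd = 1, so [Q(r, zeta_3):Q] = 3 * 2 = 6.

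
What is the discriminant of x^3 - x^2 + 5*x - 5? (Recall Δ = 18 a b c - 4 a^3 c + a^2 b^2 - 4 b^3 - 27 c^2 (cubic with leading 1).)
Δ = -720

For x^3 + a x^2 + b x + c the discriminant is Δ = 18 a b c - 4 a^3 c + a^2 b^2 - 4 b^3 - 27 c^2.
Plug a = -1, b = 5, c = -5:
  18*(-1)*(5)*(-5) - 4*(-1)^3*(-5) + (-1)^2*(5)^2 - 4*(5)^3 - 27*(-5)^2
  = 450 + (-20) + 25 + (-500) + (-675)
  = -720.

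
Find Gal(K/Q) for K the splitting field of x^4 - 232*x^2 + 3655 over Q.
Gal(K/Q) = V_4 (Klein four-group, Z/2Z × Z/2Z)

f factors as (x^2 - 215)(x^2 - 17), so the splitting field is K = Q(sqrt(215), sqrt(17)). The elements 215, 17, 3655 are all non-squares in Q, so sqrt(215) and sqrt(17) generate independent quadratic extensions. Thus [K:Q] = 4 and Gal(K/Q) is generated by the two order-2 automorphisms sqrt(215) ↦ -sqrt(215) and sqrt(17) ↦ -sqrt(17), giving V_4.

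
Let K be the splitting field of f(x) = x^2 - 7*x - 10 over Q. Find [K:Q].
[K:Q] = 2

The discriminant of x^2 + (-7)*x + (-10) is b^2 - 4c = 49 - (-40) = 89. Since 89 is not a perfect square in Q, the polynomial is irreducible over Q. Its two roots generate a degree-2 extension, so [K:Q] = 2.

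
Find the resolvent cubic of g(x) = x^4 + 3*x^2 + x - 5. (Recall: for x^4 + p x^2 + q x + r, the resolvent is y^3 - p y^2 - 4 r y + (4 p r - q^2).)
h(y) = y^3 - 3*y^2 + 20*y - 61

Identify coefficients: p = 3, q = 1, r = -5.
Plug into h(y) = y^3 - p y^2 - 4 r y + (4 p r - q^2):
  h(y) = y^3 - (3) y^2 - 4*(-5) y + (4*(3)*(-5) - (1)^2)
       = y^3 + (-3) y^2 + (20) y + (-61).
Simplifying: h(y) = y^3 - 3*y^2 + 20*y - 61.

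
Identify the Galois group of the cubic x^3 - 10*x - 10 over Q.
Gal(K/Q) = S_3 (symmetric group of order 6)

Compute the discriminant of x^3 + (0)*x^2 + (-10)*x + (-10): Δ = 1300. Since Δ is not a rational square, the Galois group is not contained in A_3; it must be the full S_3 (irreducibility of the cubic rules out anything smaller).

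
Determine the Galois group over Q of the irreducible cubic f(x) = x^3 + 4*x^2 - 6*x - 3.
Gal(K/Q) = S_3 (symmetric group of order 6)

Compute the discriminant of x^3 + (4)*x^2 + (-6)*x + (-3): Δ = 3261. Since Δ is not a rational square, the Galois group is not contained in A_3; it must be the full S_3 (irreducibility of the cubic rules out anything smaller).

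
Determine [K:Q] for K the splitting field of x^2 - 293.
[K:Q] = 2

The polynomial x^2 - 293 is irreducible over Q since 293 is not a perfect square. Its splitting field is Q(sqrt(293)), which has degree 2 over Q.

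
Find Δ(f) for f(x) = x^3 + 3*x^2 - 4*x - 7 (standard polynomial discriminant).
Δ = 1345

For x^3 + a x^2 + b x + c the discriminant is Δ = 18 a b c - 4 a^3 c + a^2 b^2 - 4 b^3 - 27 c^2.
Plug a = 3, b = -4, c = -7:
  18*(3)*(-4)*(-7) - 4*(3)^3*(-7) + (3)^2*(-4)^2 - 4*(-4)^3 - 27*(-7)^2
  = 1512 + (756) + 144 + (256) + (-1323)
  = 1345.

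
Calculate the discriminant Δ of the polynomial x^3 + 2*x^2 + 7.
Δ = -1547

For x^3 + a x^2 + b x + c the discriminant is Δ = 18 a b c - 4 a^3 c + a^2 b^2 - 4 b^3 - 27 c^2.
Plug a = 2, b = 0, c = 7:
  18*(2)*(0)*(7) - 4*(2)^3*(7) + (2)^2*(0)^2 - 4*(0)^3 - 27*(7)^2
  = 0 + (-224) + 0 + (0) + (-1323)
  = -1547.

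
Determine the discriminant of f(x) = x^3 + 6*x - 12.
Δ = -4752

For a depressed cubic x^3 + p x + q the discriminant is Δ = -4 p^3 - 27 q^2 = -4*(6)^3 - 27*(-12)^2 = -864 - 3888 = -4752.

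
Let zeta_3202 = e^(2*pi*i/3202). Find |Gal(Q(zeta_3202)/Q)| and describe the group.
|Gal(Q(zeta_3202)/Q)| = phi(3202) = 1600; group ≅ (Z/3202Z)^* ≅ Z/1600Z

The n-th cyclotomic polynomial Φ_3202(x) is the minimal polynomial of zeta_3202 over Q and has degree phi(3202) = 1600. So Q(zeta_3202) is a degree-1600 Galois extension with Galois group (Z/3202Z)^*. By CRT, (Z/3202Z)^* ≅ (Z/2Z)^* × (Z/1601Z)^*. Each prime-power unit group is (Z/2Z)^* ≅ trivial group (order 1); (Z/1601Z)^* ≅ Z/1600Z. Hence Gal(Q(zeta_3202)/Q) ≅ Z/1600Z.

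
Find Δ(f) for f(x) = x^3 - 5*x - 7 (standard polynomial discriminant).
Δ = -823

For a depressed cubic x^3 + p x + q the discriminant is Δ = -4 p^3 - 27 q^2 = -4*(-5)^3 - 27*(-7)^2 = 500 - 1323 = -823.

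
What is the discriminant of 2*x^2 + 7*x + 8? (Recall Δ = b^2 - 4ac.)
Δ = -15

For a quadratic a x^2 + b x + c the discriminant is Δ = b^2 - 4ac = (7)^2 - 4*(2)*(8) = 49 - (64) = -15.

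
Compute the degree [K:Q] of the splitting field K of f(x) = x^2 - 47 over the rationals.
[K:Q] = 2

The polynomial x^2 - 47 is irreducible over Q since 47 is not a perfect square. Its splitting field is Q(sqrt(47)), which has degree 2 over Q.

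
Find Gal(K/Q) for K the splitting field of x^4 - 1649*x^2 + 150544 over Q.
Gal(K/Q) = Z/2Z (cyclic of order 2)

f factors as (x^2 - 1552)(x^2 - 97), so the splitting field is K = Q(sqrt(1552), sqrt(97)). The squarefree part of 1552 is 97 and the squarefree part of 97 is also 97, so sqrt(1552) and sqrt(97) are both rational multiples of sqrt(97). Hence Q(sqrt(1552)) = Q(sqrt(97)) = Q(sqrt(97)), and the splitting field collapses to a single degree-2 extension with Galois group Z/2Z.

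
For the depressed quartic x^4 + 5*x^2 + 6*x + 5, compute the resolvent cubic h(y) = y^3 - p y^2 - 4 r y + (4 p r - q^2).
h(y) = y^3 - 5*y^2 - 20*y + 64

Identify coefficients: p = 5, q = 6, r = 5.
Plug into h(y) = y^3 - p y^2 - 4 r y + (4 p r - q^2):
  h(y) = y^3 - (5) y^2 - 4*(5) y + (4*(5)*(5) - (6)^2)
       = y^3 + (-5) y^2 + (-20) y + (64).
Simplifying: h(y) = y^3 - 5*y^2 - 20*y + 64.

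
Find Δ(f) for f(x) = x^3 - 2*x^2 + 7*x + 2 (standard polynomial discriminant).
Δ = -1724

For x^3 + a x^2 + b x + c the discriminant is Δ = 18 a b c - 4 a^3 c + a^2 b^2 - 4 b^3 - 27 c^2.
Plug a = -2, b = 7, c = 2:
  18*(-2)*(7)*(2) - 4*(-2)^3*(2) + (-2)^2*(7)^2 - 4*(7)^3 - 27*(2)^2
  = -504 + (64) + 196 + (-1372) + (-108)
  = -1724.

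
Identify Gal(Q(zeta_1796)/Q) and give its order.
|Gal(Q(zeta_1796)/Q)| = phi(1796) = 896; group ≅ (Z/1796Z)^* ≅ Z/2Z × Z/448Z

The n-th cyclotomic polynomial Φ_1796(x) is the minimal polynomial of zeta_1796 over Q and has degree phi(1796) = 896. So Q(zeta_1796) is a degree-896 Galois extension with Galois group (Z/1796Z)^*. By CRT, (Z/1796Z)^* ≅ (Z/4Z)^* × (Z/449Z)^*. Each prime-power unit group is (Z/4Z)^* ≅ Z/2Z; (Z/449Z)^* ≅ Z/448Z. Hence Gal(Q(zeta_1796)/Q) ≅ Z/2Z × Z/448Z.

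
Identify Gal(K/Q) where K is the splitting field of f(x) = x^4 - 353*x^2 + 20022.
Gal(K/Q) = V_4 (Klein four-group, Z/2Z × Z/2Z)

f factors as (x^2 - 282)(x^2 - 71), so the splitting field is K = Q(sqrt(282), sqrt(71)). The elements 282, 71, 20022 are all non-squares in Q, so sqrt(282) and sqrt(71) generate independent quadratic extensions. Thus [K:Q] = 4 and Gal(K/Q) is generated by the two order-2 automorphisms sqrt(282) ↦ -sqrt(282) and sqrt(71) ↦ -sqrt(71), giving V_4.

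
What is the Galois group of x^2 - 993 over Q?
Gal(K/Q) = Z/2Z (cyclic of order 2)

x^2 - 993 is irreducible over Q since 993 is not a rational square. The splitting field Q(sqrt(993)) has degree 2 over Q, and its unique nontrivial automorphism is sqrt(993) ↦ -sqrt(993). Hence Gal(Q(sqrt(993))/Q) = Z/2Z.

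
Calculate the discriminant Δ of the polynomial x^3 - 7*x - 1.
Δ = 1345

For a depressed cubic x^3 + p x + q the discriminant is Δ = -4 p^3 - 27 q^2 = -4*(-7)^3 - 27*(-1)^2 = 1372 - 27 = 1345.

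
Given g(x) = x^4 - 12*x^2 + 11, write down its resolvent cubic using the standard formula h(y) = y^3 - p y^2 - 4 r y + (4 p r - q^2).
h(y) = y^3 + 12*y^2 - 44*y - 528

Identify coefficients: p = -12, q = 0, r = 11.
Plug into h(y) = y^3 - p y^2 - 4 r y + (4 p r - q^2):
  h(y) = y^3 - (-12) y^2 - 4*(11) y + (4*(-12)*(11) - (0)^2)
       = y^3 + (12) y^2 + (-44) y + (-528).
Simplifying: h(y) = y^3 + 12*y^2 - 44*y - 528.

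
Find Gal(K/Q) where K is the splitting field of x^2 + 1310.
Gal(K/Q) = Z/2Z (cyclic of order 2)

x^2 + 1310 is irreducible over Q since -1310 is not a rational square. The splitting field Q(sqrt(-1310)) has degree 2 over Q, and its unique nontrivial automorphism is sqrt(-1310) ↦ -sqrt(-1310). Hence Gal(Q(sqrt(-1310))/Q) = Z/2Z.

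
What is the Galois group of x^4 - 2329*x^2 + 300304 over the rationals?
Gal(K/Q) = Z/2Z (cyclic of order 2)

f factors as (x^2 - 2192)(x^2 - 137), so the splitting field is K = Q(sqrt(2192), sqrt(137)). The squarefree part of 2192 is 137 and the squarefree part of 137 is also 137, so sqrt(2192) and sqrt(137) are both rational multiples of sqrt(137). Hence Q(sqrt(2192)) = Q(sqrt(137)) = Q(sqrt(137)), and the splitting field collapses to a single degree-2 extension with Galois group Z/2Z.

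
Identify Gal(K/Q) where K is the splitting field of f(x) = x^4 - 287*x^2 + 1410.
Gal(K/Q) = V_4 (Klein four-group, Z/2Z × Z/2Z)

f factors as (x^2 - 5)(x^2 - 282), so the splitting field is K = Q(sqrt(5), sqrt(282)). The elements 5, 282, 1410 are all non-squares in Q, so sqrt(5) and sqrt(282) generate independent quadratic extensions. Thus [K:Q] = 4 and Gal(K/Q) is generated by the two order-2 automorphisms sqrt(5) ↦ -sqrt(5) and sqrt(282) ↦ -sqrt(282), giving V_4.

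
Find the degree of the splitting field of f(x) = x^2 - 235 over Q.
[K:Q] = 2

The polynomial x^2 - 235 is irreducible over Q since 235 is not a perfect square. Its splitting field is Q(sqrt(235)), which has degree 2 over Q.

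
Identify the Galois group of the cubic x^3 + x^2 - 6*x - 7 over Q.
Gal(K/Q) = A_3 (cyclic of order 3)

Compute the discriminant of x^3 + (1)*x^2 + (-6)*x + (-7): Δ = 361. Since Δ is a perfect square (Δ = 19^2), the Galois group is contained in A_3. Irreducibility forces the group to be transitive on three roots, so Gal = A_3.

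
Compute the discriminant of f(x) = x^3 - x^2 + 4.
Δ = -416

For x^3 + a x^2 + b x + c the discriminant is Δ = 18 a b c - 4 a^3 c + a^2 b^2 - 4 b^3 - 27 c^2.
Plug a = -1, b = 0, c = 4:
  18*(-1)*(0)*(4) - 4*(-1)^3*(4) + (-1)^2*(0)^2 - 4*(0)^3 - 27*(4)^2
  = 0 + (16) + 0 + (0) + (-432)
  = -416.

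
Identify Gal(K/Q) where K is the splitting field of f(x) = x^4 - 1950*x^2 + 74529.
Gal(K/Q) = Z/2Z (cyclic of order 2)

f factors as (x^2 - 39)(x^2 - 1911), so the splitting field is K = Q(sqrt(39), sqrt(1911)). The squarefree part of 39 is 39 and the squarefree part of 1911 is also 39, so sqrt(39) and sqrt(1911) are both rational multiples of sqrt(39). Hence Q(sqrt(39)) = Q(sqrt(1911)) = Q(sqrt(39)), and the splitting field collapses to a single degree-2 extension with Galois group Z/2Z.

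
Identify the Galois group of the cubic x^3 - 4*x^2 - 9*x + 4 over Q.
Gal(K/Q) = A_3 (cyclic of order 3)

Compute the discriminant of x^3 + (-4)*x^2 + (-9)*x + (4): Δ = 7396. Since Δ is a perfect square (Δ = 86^2), the Galois group is contained in A_3. Irreducibility forces the group to be transitive on three roots, so Gal = A_3.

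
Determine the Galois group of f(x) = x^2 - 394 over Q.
Gal(K/Q) = Z/2Z (cyclic of order 2)

x^2 - 394 is irreducible over Q since 394 is not a rational square. The splitting field Q(sqrt(394)) has degree 2 over Q, and its unique nontrivial automorphism is sqrt(394) ↦ -sqrt(394). Hence Gal(Q(sqrt(394))/Q) = Z/2Z.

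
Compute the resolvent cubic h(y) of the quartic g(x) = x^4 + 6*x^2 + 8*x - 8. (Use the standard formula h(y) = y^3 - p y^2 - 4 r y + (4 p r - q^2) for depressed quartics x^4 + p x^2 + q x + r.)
h(y) = y^3 - 6*y^2 + 32*y - 256

Identify coefficients: p = 6, q = 8, r = -8.
Plug into h(y) = y^3 - p y^2 - 4 r y + (4 p r - q^2):
  h(y) = y^3 - (6) y^2 - 4*(-8) y + (4*(6)*(-8) - (8)^2)
       = y^3 + (-6) y^2 + (32) y + (-256).
Simplifying: h(y) = y^3 - 6*y^2 + 32*y - 256.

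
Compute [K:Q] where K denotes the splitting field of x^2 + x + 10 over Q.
[K:Q] = 2

The discriminant of x^2 + (1)*x + (10) is b^2 - 4c = 1 - (40) = -39. Since -39 is not a perfect square in Q, the polynomial is irreducible over Q. Its two roots generate a degree-2 extension, so [K:Q] = 2.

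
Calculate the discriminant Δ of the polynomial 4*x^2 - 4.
Δ = 64

For a quadratic a x^2 + b x + c the discriminant is Δ = b^2 - 4ac = (0)^2 - 4*(4)*(-4) = 0 - (-64) = 64.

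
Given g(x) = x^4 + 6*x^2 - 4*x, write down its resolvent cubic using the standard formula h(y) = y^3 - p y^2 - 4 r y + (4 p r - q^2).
h(y) = y^3 - 6*y^2 - 16

Identify coefficients: p = 6, q = -4, r = 0.
Plug into h(y) = y^3 - p y^2 - 4 r y + (4 p r - q^2):
  h(y) = y^3 - (6) y^2 - 4*(0) y + (4*(6)*(0) - (-4)^2)
       = y^3 + (-6) y^2 + (0) y + (-16).
Simplifying: h(y) = y^3 - 6*y^2 - 16.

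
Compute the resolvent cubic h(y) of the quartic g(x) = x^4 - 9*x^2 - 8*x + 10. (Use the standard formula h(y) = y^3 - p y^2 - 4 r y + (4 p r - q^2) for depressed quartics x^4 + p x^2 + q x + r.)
h(y) = y^3 + 9*y^2 - 40*y - 424

Identify coefficients: p = -9, q = -8, r = 10.
Plug into h(y) = y^3 - p y^2 - 4 r y + (4 p r - q^2):
  h(y) = y^3 - (-9) y^2 - 4*(10) y + (4*(-9)*(10) - (-8)^2)
       = y^3 + (9) y^2 + (-40) y + (-424).
Simplifying: h(y) = y^3 + 9*y^2 - 40*y - 424.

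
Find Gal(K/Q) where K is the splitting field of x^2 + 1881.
Gal(K/Q) = Z/2Z (cyclic of order 2)

x^2 + 1881 is irreducible over Q since -1881 is not a rational square. The splitting field Q(sqrt(-1881)) has degree 2 over Q, and its unique nontrivial automorphism is sqrt(-1881) ↦ -sqrt(-1881). Hence Gal(Q(sqrt(-1881))/Q) = Z/2Z.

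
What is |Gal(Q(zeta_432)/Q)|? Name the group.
|Gal(Q(zeta_432)/Q)| = phi(432) = 144; group ≅ (Z/432Z)^* ≅ Z/2Z × Z/4Z × Z/18Z

The n-th cyclotomic polynomial Φ_432(x) is the minimal polynomial of zeta_432 over Q and has degree phi(432) = 144. So Q(zeta_432) is a degree-144 Galois extension with Galois group (Z/432Z)^*. By CRT, (Z/432Z)^* ≅ (Z/16Z)^* × (Z/27Z)^*. Each prime-power unit group is (Z/16Z)^* ≅ Z/2Z × Z/4Z; (Z/27Z)^* ≅ Z/18Z. Hence Gal(Q(zeta_432)/Q) ≅ Z/2Z × Z/4Z × Z/18Z.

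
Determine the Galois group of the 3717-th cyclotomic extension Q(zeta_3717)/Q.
|Gal(Q(zeta_3717)/Q)| = phi(3717) = 2088; group ≅ (Z/3717Z)^* ≅ Z/6Z × Z/6Z × Z/58Z

The n-th cyclotomic polynomial Φ_3717(x) is the minimal polynomial of zeta_3717 over Q and has degree phi(3717) = 2088. So Q(zeta_3717) is a degree-2088 Galois extension with Galois group (Z/3717Z)^*. By CRT, (Z/3717Z)^* ≅ (Z/9Z)^* × (Z/7Z)^* × (Z/59Z)^*. Each prime-power unit group is (Z/9Z)^* ≅ Z/6Z; (Z/7Z)^* ≅ Z/6Z; (Z/59Z)^* ≅ Z/58Z. Hence Gal(Q(zeta_3717)/Q) ≅ Z/6Z × Z/6Z × Z/58Z.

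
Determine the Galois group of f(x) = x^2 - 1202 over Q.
Gal(K/Q) = Z/2Z (cyclic of order 2)

x^2 - 1202 is irreducible over Q since 1202 is not a rational square. The splitting field Q(sqrt(1202)) has degree 2 over Q, and its unique nontrivial automorphism is sqrt(1202) ↦ -sqrt(1202). Hence Gal(Q(sqrt(1202))/Q) = Z/2Z.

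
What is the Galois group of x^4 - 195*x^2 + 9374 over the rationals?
Gal(K/Q) = V_4 (Klein four-group, Z/2Z × Z/2Z)

f factors as (x^2 - 109)(x^2 - 86), so the splitting field is K = Q(sqrt(109), sqrt(86)). The elements 109, 86, 9374 are all non-squares in Q, so sqrt(109) and sqrt(86) generate independent quadratic extensions. Thus [K:Q] = 4 and Gal(K/Q) is generated by the two order-2 automorphisms sqrt(109) ↦ -sqrt(109) and sqrt(86) ↦ -sqrt(86), giving V_4.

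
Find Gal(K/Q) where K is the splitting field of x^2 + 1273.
Gal(K/Q) = Z/2Z (cyclic of order 2)

x^2 + 1273 is irreducible over Q since -1273 is not a rational square. The splitting field Q(sqrt(-1273)) has degree 2 over Q, and its unique nontrivial automorphism is sqrt(-1273) ↦ -sqrt(-1273). Hence Gal(Q(sqrt(-1273))/Q) = Z/2Z.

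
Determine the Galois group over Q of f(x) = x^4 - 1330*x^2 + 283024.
Gal(K/Q) = Z/2Z (cyclic of order 2)

f factors as (x^2 - 1064)(x^2 - 266), so the splitting field is K = Q(sqrt(1064), sqrt(266)). The squarefree part of 1064 is 266 and the squarefree part of 266 is also 266, so sqrt(1064) and sqrt(266) are both rational multiples of sqrt(266). Hence Q(sqrt(1064)) = Q(sqrt(266)) = Q(sqrt(266)), and the splitting field collapses to a single degree-2 extension with Galois group Z/2Z.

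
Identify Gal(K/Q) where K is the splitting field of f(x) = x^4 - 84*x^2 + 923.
Gal(K/Q) = V_4 (Klein four-group, Z/2Z × Z/2Z)

f factors as (x^2 - 71)(x^2 - 13), so the splitting field is K = Q(sqrt(71), sqrt(13)). The elements 71, 13, 923 are all non-squares in Q, so sqrt(71) and sqrt(13) generate independent quadratic extensions. Thus [K:Q] = 4 and Gal(K/Q) is generated by the two order-2 automorphisms sqrt(71) ↦ -sqrt(71) and sqrt(13) ↦ -sqrt(13), giving V_4.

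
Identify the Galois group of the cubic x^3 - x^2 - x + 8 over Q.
Gal(K/Q) = S_3 (symmetric group of order 6)

Compute the discriminant of x^3 + (-1)*x^2 + (-1)*x + (8): Δ = -1547. Since Δ is not a rational square, the Galois group is not contained in A_3; it must be the full S_3 (irreducibility of the cubic rules out anything smaller).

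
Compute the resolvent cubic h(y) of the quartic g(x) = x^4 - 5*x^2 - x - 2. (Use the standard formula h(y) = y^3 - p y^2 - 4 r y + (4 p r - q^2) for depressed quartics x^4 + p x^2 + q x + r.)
h(y) = y^3 + 5*y^2 + 8*y + 39

Identify coefficients: p = -5, q = -1, r = -2.
Plug into h(y) = y^3 - p y^2 - 4 r y + (4 p r - q^2):
  h(y) = y^3 - (-5) y^2 - 4*(-2) y + (4*(-5)*(-2) - (-1)^2)
       = y^3 + (5) y^2 + (8) y + (39).
Simplifying: h(y) = y^3 + 5*y^2 + 8*y + 39.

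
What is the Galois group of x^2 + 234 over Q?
Gal(K/Q) = Z/2Z (cyclic of order 2)

x^2 + 234 is irreducible over Q since -234 is not a rational square. The splitting field Q(sqrt(-234)) has degree 2 over Q, and its unique nontrivial automorphism is sqrt(-234) ↦ -sqrt(-234). Hence Gal(Q(sqrt(-234))/Q) = Z/2Z.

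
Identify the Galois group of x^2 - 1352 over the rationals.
Gal(K/Q) = Z/2Z (cyclic of order 2)

x^2 - 1352 is irreducible over Q since 1352 is not a rational square. The splitting field Q(sqrt(1352)) has degree 2 over Q, and its unique nontrivial automorphism is sqrt(1352) ↦ -sqrt(1352). Hence Gal(Q(sqrt(1352))/Q) = Z/2Z.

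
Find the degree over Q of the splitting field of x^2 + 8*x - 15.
[K:Q] = 2

The discriminant of x^2 + (8)*x + (-15) is b^2 - 4c = 64 - (-60) = 124. Since 124 is not a perfect square in Q, the polynomial is irreducible over Q. Its two roots generate a degree-2 extension, so [K:Q] = 2.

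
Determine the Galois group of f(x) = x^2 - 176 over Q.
Gal(K/Q) = Z/2Z (cyclic of order 2)

x^2 - 176 is irreducible over Q since 176 is not a rational square. The splitting field Q(sqrt(176)) has degree 2 over Q, and its unique nontrivial automorphism is sqrt(176) ↦ -sqrt(176). Hence Gal(Q(sqrt(176))/Q) = Z/2Z.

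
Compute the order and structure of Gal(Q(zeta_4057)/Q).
|Gal(Q(zeta_4057)/Q)| = phi(4057) = 4056; group ≅ (Z/4057Z)^* ≅ Z/4056Z

The n-th cyclotomic polynomial Φ_4057(x) is the minimal polynomial of zeta_4057 over Q and has degree phi(4057) = 4056. So Q(zeta_4057) is a degree-4056 Galois extension with Galois group (Z/4057Z)^*. (Z/4057Z)^* is cyclic since 4057 is an odd prime power (or 4). Hence Gal(Q(zeta_4057)/Q) ≅ Z/4056Z.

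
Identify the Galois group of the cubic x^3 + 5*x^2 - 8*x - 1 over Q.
Gal(K/Q) = S_3 (symmetric group of order 6)

Compute the discriminant of x^3 + (5)*x^2 + (-8)*x + (-1): Δ = 4841. Since Δ is not a rational square, the Galois group is not contained in A_3; it must be the full S_3 (irreducibility of the cubic rules out anything smaller).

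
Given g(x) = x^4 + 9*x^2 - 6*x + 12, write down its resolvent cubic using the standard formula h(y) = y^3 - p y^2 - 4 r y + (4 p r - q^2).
h(y) = y^3 - 9*y^2 - 48*y + 396

Identify coefficients: p = 9, q = -6, r = 12.
Plug into h(y) = y^3 - p y^2 - 4 r y + (4 p r - q^2):
  h(y) = y^3 - (9) y^2 - 4*(12) y + (4*(9)*(12) - (-6)^2)
       = y^3 + (-9) y^2 + (-48) y + (396).
Simplifying: h(y) = y^3 - 9*y^2 - 48*y + 396.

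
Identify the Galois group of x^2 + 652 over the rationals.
Gal(K/Q) = Z/2Z (cyclic of order 2)

x^2 + 652 is irreducible over Q since -652 is not a rational square. The splitting field Q(sqrt(-652)) has degree 2 over Q, and its unique nontrivial automorphism is sqrt(-652) ↦ -sqrt(-652). Hence Gal(Q(sqrt(-652))/Q) = Z/2Z.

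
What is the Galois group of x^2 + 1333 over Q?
Gal(K/Q) = Z/2Z (cyclic of order 2)

x^2 + 1333 is irreducible over Q since -1333 is not a rational square. The splitting field Q(sqrt(-1333)) has degree 2 over Q, and its unique nontrivial automorphism is sqrt(-1333) ↦ -sqrt(-1333). Hence Gal(Q(sqrt(-1333))/Q) = Z/2Z.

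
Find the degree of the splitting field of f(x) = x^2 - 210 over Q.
[K:Q] = 2

The polynomial x^2 - 210 is irreducible over Q since 210 is not a perfect square. Its splitting field is Q(sqrt(210)), which has degree 2 over Q.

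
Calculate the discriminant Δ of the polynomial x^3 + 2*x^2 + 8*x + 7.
Δ = -1323

For x^3 + a x^2 + b x + c the discriminant is Δ = 18 a b c - 4 a^3 c + a^2 b^2 - 4 b^3 - 27 c^2.
Plug a = 2, b = 8, c = 7:
  18*(2)*(8)*(7) - 4*(2)^3*(7) + (2)^2*(8)^2 - 4*(8)^3 - 27*(7)^2
  = 2016 + (-224) + 256 + (-2048) + (-1323)
  = -1323.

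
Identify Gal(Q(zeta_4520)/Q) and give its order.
|Gal(Q(zeta_4520)/Q)| = phi(4520) = 1792; group ≅ (Z/4520Z)^* ≅ Z/2Z × Z/2Z × Z/4Z × Z/112Z

The n-th cyclotomic polynomial Φ_4520(x) is the minimal polynomial of zeta_4520 over Q and has degree phi(4520) = 1792. So Q(zeta_4520) is a degree-1792 Galois extension with Galois group (Z/4520Z)^*. By CRT, (Z/4520Z)^* ≅ (Z/8Z)^* × (Z/5Z)^* × (Z/113Z)^*. Each prime-power unit group is (Z/8Z)^* ≅ Z/2Z × Z/2Z; (Z/5Z)^* ≅ Z/4Z; (Z/113Z)^* ≅ Z/112Z. Hence Gal(Q(zeta_4520)/Q) ≅ Z/2Z × Z/2Z × Z/4Z × Z/112Z.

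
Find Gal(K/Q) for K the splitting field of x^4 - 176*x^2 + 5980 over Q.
Gal(K/Q) = V_4 (Klein four-group, Z/2Z × Z/2Z)

f factors as (x^2 - 130)(x^2 - 46), so the splitting field is K = Q(sqrt(130), sqrt(46)). The elements 130, 46, 5980 are all non-squares in Q, so sqrt(130) and sqrt(46) generate independent quadratic extensions. Thus [K:Q] = 4 and Gal(K/Q) is generated by the two order-2 automorphisms sqrt(130) ↦ -sqrt(130) and sqrt(46) ↦ -sqrt(46), giving V_4.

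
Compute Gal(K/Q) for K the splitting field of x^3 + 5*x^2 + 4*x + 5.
Gal(K/Q) = S_3 (symmetric group of order 6)

Compute the discriminant of x^3 + (5)*x^2 + (4)*x + (5): Δ = -1231. Since Δ is not a rational square, the Galois group is not contained in A_3; it must be the full S_3 (irreducibility of the cubic rules out anything smaller).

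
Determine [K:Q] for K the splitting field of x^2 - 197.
[K:Q] = 2

The polynomial x^2 - 197 is irreducible over Q since 197 is not a perfect square. Its splitting field is Q(sqrt(197)), which has degree 2 over Q.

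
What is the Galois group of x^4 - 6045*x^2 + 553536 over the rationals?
Gal(K/Q) = Z/2Z (cyclic of order 2)

f factors as (x^2 - 93)(x^2 - 5952), so the splitting field is K = Q(sqrt(93), sqrt(5952)). The squarefree part of 93 is 93 and the squarefree part of 5952 is also 93, so sqrt(93) and sqrt(5952) are both rational multiples of sqrt(93). Hence Q(sqrt(93)) = Q(sqrt(5952)) = Q(sqrt(93)), and the splitting field collapses to a single degree-2 extension with Galois group Z/2Z.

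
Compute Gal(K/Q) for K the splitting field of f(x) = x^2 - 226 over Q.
Gal(K/Q) = Z/2Z (cyclic of order 2)

x^2 - 226 is irreducible over Q since 226 is not a rational square. The splitting field Q(sqrt(226)) has degree 2 over Q, and its unique nontrivial automorphism is sqrt(226) ↦ -sqrt(226). Hence Gal(Q(sqrt(226))/Q) = Z/2Z.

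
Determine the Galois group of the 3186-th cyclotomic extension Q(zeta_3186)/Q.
|Gal(Q(zeta_3186)/Q)| = phi(3186) = 1044; group ≅ (Z/3186Z)^* ≅ Z/18Z × Z/58Z

The n-th cyclotomic polynomial Φ_3186(x) is the minimal polynomial of zeta_3186 over Q and has degree phi(3186) = 1044. So Q(zeta_3186) is a degree-1044 Galois extension with Galois group (Z/3186Z)^*. By CRT, (Z/3186Z)^* ≅ (Z/2Z)^* × (Z/27Z)^* × (Z/59Z)^*. Each prime-power unit group is (Z/2Z)^* ≅ trivial group (order 1); (Z/27Z)^* ≅ Z/18Z; (Z/59Z)^* ≅ Z/58Z. Hence Gal(Q(zeta_3186)/Q) ≅ Z/18Z × Z/58Z.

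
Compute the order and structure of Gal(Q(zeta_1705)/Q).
|Gal(Q(zeta_1705)/Q)| = phi(1705) = 1200; group ≅ (Z/1705Z)^* ≅ Z/4Z × Z/10Z × Z/30Z

The n-th cyclotomic polynomial Φ_1705(x) is the minimal polynomial of zeta_1705 over Q and has degree phi(1705) = 1200. So Q(zeta_1705) is a degree-1200 Galois extension with Galois group (Z/1705Z)^*. By CRT, (Z/1705Z)^* ≅ (Z/5Z)^* × (Z/11Z)^* × (Z/31Z)^*. Each prime-power unit group is (Z/5Z)^* ≅ Z/4Z; (Z/11Z)^* ≅ Z/10Z; (Z/31Z)^* ≅ Z/30Z. Hence Gal(Q(zeta_1705)/Q) ≅ Z/4Z × Z/10Z × Z/30Z.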